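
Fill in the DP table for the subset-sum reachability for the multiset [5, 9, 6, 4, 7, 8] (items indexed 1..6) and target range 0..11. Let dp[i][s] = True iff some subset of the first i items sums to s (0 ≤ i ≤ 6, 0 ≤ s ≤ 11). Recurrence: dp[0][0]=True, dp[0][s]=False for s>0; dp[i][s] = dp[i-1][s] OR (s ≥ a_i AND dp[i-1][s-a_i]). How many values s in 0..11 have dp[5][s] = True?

8

i\s   0   1   2   3   4   5   6   7   8   9  10  11
  0   T   F   F   F   F   F   F   F   F   F   F   F
  1   T   F   F   F   F   T   F   F   F   F   F   F
  2   T   F   F   F   F   T   F   F   F   T   F   F
  3   T   F   F   F   F   T   T   F   F   T   F   T
  4   T   F   F   F   T   T   T   F   F   T   T   T
  5   T   F   F   F   T   T   T   T   F   T   T   T
  6   T   F   F   F   T   T   T   T   T   T   T   T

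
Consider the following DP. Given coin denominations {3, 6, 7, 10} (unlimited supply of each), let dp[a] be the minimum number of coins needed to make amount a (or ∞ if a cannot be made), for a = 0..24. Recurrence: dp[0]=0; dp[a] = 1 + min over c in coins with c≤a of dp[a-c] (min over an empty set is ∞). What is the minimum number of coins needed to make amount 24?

3

 a  0  1  2  3  4  5  6  7  8  9 10 11 12 13 14 15 16 17 18 19 20 21 22 23 24
dp  0  -  -  1  -  -  1  1  -  2  1  -  2  2  2  3  2  2  3  3  2  3  3  3  3
(- denotes ∞ / unreachable)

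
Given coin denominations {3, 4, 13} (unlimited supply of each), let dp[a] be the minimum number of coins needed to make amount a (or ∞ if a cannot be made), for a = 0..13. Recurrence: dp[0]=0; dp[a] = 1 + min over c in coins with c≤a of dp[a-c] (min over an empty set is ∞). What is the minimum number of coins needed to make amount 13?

 a  0  1  2  3  4  5  6  7  8  9 10 11 12 13
dp  0  -  -  1  1  -  2  2  2  3  3  3  3  1
(- denotes ∞ / unreachable)

1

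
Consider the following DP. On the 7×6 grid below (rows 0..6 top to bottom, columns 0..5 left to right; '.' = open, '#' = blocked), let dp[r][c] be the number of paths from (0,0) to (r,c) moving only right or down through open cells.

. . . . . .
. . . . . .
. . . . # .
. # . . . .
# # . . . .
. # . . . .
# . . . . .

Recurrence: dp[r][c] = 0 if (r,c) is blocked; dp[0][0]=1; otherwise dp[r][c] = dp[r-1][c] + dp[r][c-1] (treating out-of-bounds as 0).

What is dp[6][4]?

r\c   0   1   2   3   4   5
  0   1   1   1   1   1   1
  1   1   2   3   4   5   6
  2   1   3   6  10   0   6
  3   1   0   6  16  16  22
  4   0   0   6  22  38  60
  5   0   0   6  28  66 126
  6   0   0   6  34 100 226

100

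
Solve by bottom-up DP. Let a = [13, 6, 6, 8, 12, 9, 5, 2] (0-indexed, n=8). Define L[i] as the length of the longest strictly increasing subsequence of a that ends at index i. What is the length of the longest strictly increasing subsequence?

   i    0    1    2    3    4    5    6    7
a[i]   13    6    6    8   12    9    5    2
L[i]    1    1    1    2    3    3    1    1

3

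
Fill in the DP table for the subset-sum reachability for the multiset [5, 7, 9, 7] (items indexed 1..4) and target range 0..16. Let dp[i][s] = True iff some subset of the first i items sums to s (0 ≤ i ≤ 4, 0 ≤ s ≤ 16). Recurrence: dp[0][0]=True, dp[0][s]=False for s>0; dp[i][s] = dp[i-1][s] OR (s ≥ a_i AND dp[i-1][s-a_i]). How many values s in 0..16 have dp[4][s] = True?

i\s   0   1   2   3   4   5   6   7   8   9  10  11  12  13  14  15  16
  0   T   F   F   F   F   F   F   F   F   F   F   F   F   F   F   F   F
  1   T   F   F   F   F   T   F   F   F   F   F   F   F   F   F   F   F
  2   T   F   F   F   F   T   F   T   F   F   F   F   T   F   F   F   F
  3   T   F   F   F   F   T   F   T   F   T   F   F   T   F   T   F   T
  4   T   F   F   F   F   T   F   T   F   T   F   F   T   F   T   F   T

7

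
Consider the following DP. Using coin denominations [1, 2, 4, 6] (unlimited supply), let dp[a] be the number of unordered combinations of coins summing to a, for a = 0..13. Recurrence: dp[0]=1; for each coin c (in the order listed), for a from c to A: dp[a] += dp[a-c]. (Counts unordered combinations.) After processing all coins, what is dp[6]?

7

after  coin     0     1     2     3     4     5     6     7     8     9    10    11    12    13
          1     1     1     1     1     1     1     1     1     1     1     1     1     1     1
          2     1     1     2     2     3     3     4     4     5     5     6     6     7     7
          4     1     1     2     2     4     4     6     6     9     9    12    12    16    16
          6     1     1     2     2     4     4     7     7    11    11    16    16    23    23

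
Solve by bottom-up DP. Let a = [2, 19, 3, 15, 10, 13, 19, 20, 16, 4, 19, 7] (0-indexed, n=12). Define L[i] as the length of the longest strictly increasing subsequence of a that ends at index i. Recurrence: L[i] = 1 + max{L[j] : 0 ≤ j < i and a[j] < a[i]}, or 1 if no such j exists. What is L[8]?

   i    0    1    2    3    4    5    6    7    8    9   10   11
a[i]    2   19    3   15   10   13   19   20   16    4   19    7
L[i]    1    2    2    3    3    4    5    6    5    3    6    4

5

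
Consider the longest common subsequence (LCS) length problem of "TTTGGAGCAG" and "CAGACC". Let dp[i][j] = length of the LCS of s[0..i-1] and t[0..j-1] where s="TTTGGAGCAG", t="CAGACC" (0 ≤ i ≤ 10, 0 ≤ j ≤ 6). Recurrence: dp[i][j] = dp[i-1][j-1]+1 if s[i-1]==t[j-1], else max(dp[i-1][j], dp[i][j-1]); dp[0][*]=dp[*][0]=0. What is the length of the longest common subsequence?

3

   ''  C  A  G  A  C  C
''  0  0  0  0  0  0  0
 T  0  0  0  0  0  0  0
 T  0  0  0  0  0  0  0
 T  0  0  0  0  0  0  0
 G  0  0  0  1  1  1  1
 G  0  0  0  1  1  1  1
 A  0  0  1  1  2  2  2
 G  0  0  1  2  2  2  2
 C  0  1  1  2  2  3  3
 A  0  1  2  2  3  3  3
 G  0  1  2  3  3  3  3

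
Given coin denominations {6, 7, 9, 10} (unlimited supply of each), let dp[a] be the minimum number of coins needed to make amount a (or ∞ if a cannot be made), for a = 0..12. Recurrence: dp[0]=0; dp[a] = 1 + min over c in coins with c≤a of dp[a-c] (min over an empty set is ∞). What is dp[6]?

1

 a  0  1  2  3  4  5  6  7  8  9 10 11 12
dp  0  -  -  -  -  -  1  1  -  1  1  -  2
(- denotes ∞ / unreachable)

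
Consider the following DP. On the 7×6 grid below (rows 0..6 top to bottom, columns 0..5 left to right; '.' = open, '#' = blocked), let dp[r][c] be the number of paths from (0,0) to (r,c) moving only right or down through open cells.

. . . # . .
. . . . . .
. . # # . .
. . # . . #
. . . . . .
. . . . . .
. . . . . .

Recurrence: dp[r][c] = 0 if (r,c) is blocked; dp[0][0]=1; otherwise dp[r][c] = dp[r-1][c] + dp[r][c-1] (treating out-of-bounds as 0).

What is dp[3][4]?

r\c   0   1   2   3   4   5
  0   1   1   1   0   0   0
  1   1   2   3   3   3   3
  2   1   3   0   0   3   6
  3   1   4   0   0   3   0
  4   1   5   5   5   8   8
  5   1   6  11  16  24  32
  6   1   7  18  34  58  90

3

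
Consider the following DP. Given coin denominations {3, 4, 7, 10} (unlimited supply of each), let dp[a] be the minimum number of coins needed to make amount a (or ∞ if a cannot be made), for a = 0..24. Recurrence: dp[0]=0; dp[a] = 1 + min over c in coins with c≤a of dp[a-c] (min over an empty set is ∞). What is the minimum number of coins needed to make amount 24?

3

 a  0  1  2  3  4  5  6  7  8  9 10 11 12 13 14 15 16 17 18 19 20 21 22 23 24
dp  0  -  -  1  1  -  2  1  2  3  1  2  3  2  2  3  3  2  3  4  2  3  4  3  3
(- denotes ∞ / unreachable)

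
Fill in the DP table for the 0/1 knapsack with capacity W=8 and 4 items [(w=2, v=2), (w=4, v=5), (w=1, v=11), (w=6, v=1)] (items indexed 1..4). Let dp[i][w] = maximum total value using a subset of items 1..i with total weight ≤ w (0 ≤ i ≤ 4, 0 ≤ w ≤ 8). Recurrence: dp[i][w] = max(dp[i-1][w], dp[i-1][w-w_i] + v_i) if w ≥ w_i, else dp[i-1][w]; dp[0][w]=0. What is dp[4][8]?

i\w   0   1   2   3   4   5   6   7   8
  0   0   0   0   0   0   0   0   0   0
  1   0   0   2   2   2   2   2   2   2
  2   0   0   2   2   5   5   7   7   7
  3   0  11  11  13  13  16  16  18  18
  4   0  11  11  13  13  16  16  18  18

18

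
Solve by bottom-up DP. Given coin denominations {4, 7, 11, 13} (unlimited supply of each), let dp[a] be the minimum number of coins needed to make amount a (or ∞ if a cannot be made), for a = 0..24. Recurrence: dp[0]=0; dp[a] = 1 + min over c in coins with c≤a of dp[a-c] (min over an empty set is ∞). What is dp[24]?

 a  0  1  2  3  4  5  6  7  8  9 10 11 12 13 14 15 16 17 18 19 20 21 22 23 24
dp  0  -  -  -  1  -  -  1  2  -  -  1  3  1  2  2  4  2  2  3  2  3  2  4  2
(- denotes ∞ / unreachable)

2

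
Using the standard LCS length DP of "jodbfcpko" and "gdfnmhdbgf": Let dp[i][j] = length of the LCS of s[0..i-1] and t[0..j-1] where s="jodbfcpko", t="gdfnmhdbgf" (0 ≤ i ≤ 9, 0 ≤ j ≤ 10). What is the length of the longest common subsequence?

3

   ''  g  d  f  n  m  h  d  b  g  f
''  0  0  0  0  0  0  0  0  0  0  0
 j  0  0  0  0  0  0  0  0  0  0  0
 o  0  0  0  0  0  0  0  0  0  0  0
 d  0  0  1  1  1  1  1  1  1  1  1
 b  0  0  1  1  1  1  1  1  2  2  2
 f  0  0  1  2  2  2  2  2  2  2  3
 c  0  0  1  2  2  2  2  2  2  2  3
 p  0  0  1  2  2  2  2  2  2  2  3
 k  0  0  1  2  2  2  2  2  2  2  3
 o  0  0  1  2  2  2  2  2  2  2  3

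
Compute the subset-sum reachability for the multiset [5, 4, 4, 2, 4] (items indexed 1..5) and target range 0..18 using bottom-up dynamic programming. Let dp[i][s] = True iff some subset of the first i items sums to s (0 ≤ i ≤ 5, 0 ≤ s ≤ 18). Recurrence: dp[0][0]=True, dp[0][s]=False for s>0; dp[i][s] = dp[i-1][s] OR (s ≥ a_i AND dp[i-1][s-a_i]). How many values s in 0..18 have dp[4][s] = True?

12

i\s   0   1   2   3   4   5   6   7   8   9  10  11  12  13  14  15  16  17  18
  0   T   F   F   F   F   F   F   F   F   F   F   F   F   F   F   F   F   F   F
  1   T   F   F   F   F   T   F   F   F   F   F   F   F   F   F   F   F   F   F
  2   T   F   F   F   T   T   F   F   F   T   F   F   F   F   F   F   F   F   F
  3   T   F   F   F   T   T   F   F   T   T   F   F   F   T   F   F   F   F   F
  4   T   F   T   F   T   T   T   T   T   T   T   T   F   T   F   T   F   F   F
  5   T   F   T   F   T   T   T   T   T   T   T   T   T   T   T   T   F   T   F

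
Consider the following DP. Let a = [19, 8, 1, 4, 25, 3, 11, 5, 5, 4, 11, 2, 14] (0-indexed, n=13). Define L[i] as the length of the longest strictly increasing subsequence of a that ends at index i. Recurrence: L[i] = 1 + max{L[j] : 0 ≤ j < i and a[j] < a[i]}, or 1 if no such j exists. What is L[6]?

3

   i    0    1    2    3    4    5    6    7    8    9   10   11   12
a[i]   19    8    1    4   25    3   11    5    5    4   11    2   14
L[i]    1    1    1    2    3    2    3    3    3    3    4    2    5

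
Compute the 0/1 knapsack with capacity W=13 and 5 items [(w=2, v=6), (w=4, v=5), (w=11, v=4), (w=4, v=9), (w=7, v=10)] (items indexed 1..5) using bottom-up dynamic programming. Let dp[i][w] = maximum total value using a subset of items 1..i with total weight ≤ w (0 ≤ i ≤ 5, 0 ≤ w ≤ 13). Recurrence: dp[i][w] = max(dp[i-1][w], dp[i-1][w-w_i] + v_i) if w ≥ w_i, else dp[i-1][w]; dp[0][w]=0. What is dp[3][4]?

6

i\w   0   1   2   3   4   5   6   7   8   9  10  11  12  13
  0   0   0   0   0   0   0   0   0   0   0   0   0   0   0
  1   0   0   6   6   6   6   6   6   6   6   6   6   6   6
  2   0   0   6   6   6   6  11  11  11  11  11  11  11  11
  3   0   0   6   6   6   6  11  11  11  11  11  11  11  11
  4   0   0   6   6   9   9  15  15  15  15  20  20  20  20
  5   0   0   6   6   9   9  15  15  15  16  20  20  20  25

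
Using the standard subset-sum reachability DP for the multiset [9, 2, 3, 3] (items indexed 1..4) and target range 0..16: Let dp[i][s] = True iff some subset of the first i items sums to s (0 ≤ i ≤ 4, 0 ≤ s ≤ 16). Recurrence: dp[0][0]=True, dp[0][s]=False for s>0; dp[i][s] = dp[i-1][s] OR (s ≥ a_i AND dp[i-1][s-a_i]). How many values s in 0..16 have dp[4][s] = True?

11

i\s   0   1   2   3   4   5   6   7   8   9  10  11  12  13  14  15  16
  0   T   F   F   F   F   F   F   F   F   F   F   F   F   F   F   F   F
  1   T   F   F   F   F   F   F   F   F   T   F   F   F   F   F   F   F
  2   T   F   T   F   F   F   F   F   F   T   F   T   F   F   F   F   F
  3   T   F   T   T   F   T   F   F   F   T   F   T   T   F   T   F   F
  4   T   F   T   T   F   T   T   F   T   T   F   T   T   F   T   T   F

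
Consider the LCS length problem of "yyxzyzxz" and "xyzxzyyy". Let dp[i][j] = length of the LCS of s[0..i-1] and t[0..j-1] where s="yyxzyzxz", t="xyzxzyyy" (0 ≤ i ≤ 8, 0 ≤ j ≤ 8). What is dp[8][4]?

4

   ''  x  y  z  x  z  y  y  y
''  0  0  0  0  0  0  0  0  0
 y  0  0  1  1  1  1  1  1  1
 y  0  0  1  1  1  1  2  2  2
 x  0  1  1  1  2  2  2  2  2
 z  0  1  1  2  2  3  3  3  3
 y  0  1  2  2  2  3  4  4  4
 z  0  1  2  3  3  3  4  4  4
 x  0  1  2  3  4  4  4  4  4
 z  0  1  2  3  4  5  5  5  5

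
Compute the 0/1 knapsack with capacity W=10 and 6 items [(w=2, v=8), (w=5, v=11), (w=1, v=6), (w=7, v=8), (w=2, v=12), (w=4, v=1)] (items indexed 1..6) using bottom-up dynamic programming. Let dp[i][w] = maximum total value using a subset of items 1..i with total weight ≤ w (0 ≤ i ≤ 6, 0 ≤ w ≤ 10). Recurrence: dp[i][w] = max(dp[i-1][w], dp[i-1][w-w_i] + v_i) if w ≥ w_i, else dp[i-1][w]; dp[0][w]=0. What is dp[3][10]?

25

i\w   0   1   2   3   4   5   6   7   8   9  10
  0   0   0   0   0   0   0   0   0   0   0   0
  1   0   0   8   8   8   8   8   8   8   8   8
  2   0   0   8   8   8  11  11  19  19  19  19
  3   0   6   8  14  14  14  17  19  25  25  25
  4   0   6   8  14  14  14  17  19  25  25  25
  5   0   6  12  18  20  26  26  26  29  31  37
  6   0   6  12  18  20  26  26  26  29  31  37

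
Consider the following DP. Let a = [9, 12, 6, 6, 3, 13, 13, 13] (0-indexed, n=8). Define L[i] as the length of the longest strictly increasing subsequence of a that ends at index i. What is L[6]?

3

   i    0    1    2    3    4    5    6    7
a[i]    9   12    6    6    3   13   13   13
L[i]    1    2    1    1    1    3    3    3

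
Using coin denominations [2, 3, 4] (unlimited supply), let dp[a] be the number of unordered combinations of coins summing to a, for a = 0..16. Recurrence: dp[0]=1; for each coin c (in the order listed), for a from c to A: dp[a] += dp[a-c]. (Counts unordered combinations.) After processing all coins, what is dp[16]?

10

after  coin     0     1     2     3     4     5     6     7     8     9    10    11    12    13    14    15    16
          2     1     0     1     0     1     0     1     0     1     0     1     0     1     0     1     0     1
          3     1     0     1     1     1     1     2     1     2     2     2     2     3     2     3     3     3
          4     1     0     1     1     2     1     3     2     4     3     5     4     7     5     8     7    10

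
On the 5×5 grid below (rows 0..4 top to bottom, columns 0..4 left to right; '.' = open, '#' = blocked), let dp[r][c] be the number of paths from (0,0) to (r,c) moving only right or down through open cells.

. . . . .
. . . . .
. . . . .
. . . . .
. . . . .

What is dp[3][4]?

35

r\c   0   1   2   3   4
  0   1   1   1   1   1
  1   1   2   3   4   5
  2   1   3   6  10  15
  3   1   4  10  20  35
  4   1   5  15  35  70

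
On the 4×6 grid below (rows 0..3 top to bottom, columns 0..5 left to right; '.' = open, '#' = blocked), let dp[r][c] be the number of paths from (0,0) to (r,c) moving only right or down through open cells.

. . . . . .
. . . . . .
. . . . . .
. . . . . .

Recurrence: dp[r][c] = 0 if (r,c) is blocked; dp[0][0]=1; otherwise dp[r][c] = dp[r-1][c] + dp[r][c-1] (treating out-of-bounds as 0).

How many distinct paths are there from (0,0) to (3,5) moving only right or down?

56

r\c   0   1   2   3   4   5
  0   1   1   1   1   1   1
  1   1   2   3   4   5   6
  2   1   3   6  10  15  21
  3   1   4  10  20  35  56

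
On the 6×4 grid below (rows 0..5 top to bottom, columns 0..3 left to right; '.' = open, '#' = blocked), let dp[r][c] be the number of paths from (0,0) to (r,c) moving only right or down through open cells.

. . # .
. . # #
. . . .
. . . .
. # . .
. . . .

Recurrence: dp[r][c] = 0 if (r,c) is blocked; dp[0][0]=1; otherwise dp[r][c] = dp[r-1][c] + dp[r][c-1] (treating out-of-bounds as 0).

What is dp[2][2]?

r\c   0   1   2   3
  0   1   1   0   0
  1   1   2   0   0
  2   1   3   3   3
  3   1   4   7  10
  4   1   0   7  17
  5   1   1   8  25

3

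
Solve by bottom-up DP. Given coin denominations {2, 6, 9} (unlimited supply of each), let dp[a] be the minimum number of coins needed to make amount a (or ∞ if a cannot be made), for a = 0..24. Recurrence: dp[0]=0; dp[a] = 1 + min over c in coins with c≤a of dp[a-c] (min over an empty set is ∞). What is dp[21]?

 a  0  1  2  3  4  5  6  7  8  9 10 11 12 13 14 15 16 17 18 19 20 21 22 23 24
dp  0  -  1  -  2  -  1  -  2  1  3  2  2  3  3  2  4  3  2  4  3  3  4  4  3
(- denotes ∞ / unreachable)

3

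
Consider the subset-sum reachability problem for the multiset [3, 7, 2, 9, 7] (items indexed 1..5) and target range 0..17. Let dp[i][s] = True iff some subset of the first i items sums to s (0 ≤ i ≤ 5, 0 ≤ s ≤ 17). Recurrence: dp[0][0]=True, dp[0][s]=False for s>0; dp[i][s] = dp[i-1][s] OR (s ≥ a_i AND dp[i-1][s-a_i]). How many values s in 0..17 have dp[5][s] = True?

i\s   0   1   2   3   4   5   6   7   8   9  10  11  12  13  14  15  16  17
  0   T   F   F   F   F   F   F   F   F   F   F   F   F   F   F   F   F   F
  1   T   F   F   T   F   F   F   F   F   F   F   F   F   F   F   F   F   F
  2   T   F   F   T   F   F   F   T   F   F   T   F   F   F   F   F   F   F
  3   T   F   T   T   F   T   F   T   F   T   T   F   T   F   F   F   F   F
  4   T   F   T   T   F   T   F   T   F   T   T   T   T   F   T   F   T   F
  5   T   F   T   T   F   T   F   T   F   T   T   T   T   F   T   F   T   T

12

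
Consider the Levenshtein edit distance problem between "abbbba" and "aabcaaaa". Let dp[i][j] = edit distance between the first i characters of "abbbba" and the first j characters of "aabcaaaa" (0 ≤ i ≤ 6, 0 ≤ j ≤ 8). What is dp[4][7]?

5

   ''  a  a  b  c  a  a  a  a
''  0  1  2  3  4  5  6  7  8
 a  1  0  1  2  3  4  5  6  7
 b  2  1  1  1  2  3  4  5  6
 b  3  2  2  1  2  3  4  5  6
 b  4  3  3  2  2  3  4  5  6
 b  5  4  4  3  3  3  4  5  6
 a  6  5  4  4  4  3  3  4  5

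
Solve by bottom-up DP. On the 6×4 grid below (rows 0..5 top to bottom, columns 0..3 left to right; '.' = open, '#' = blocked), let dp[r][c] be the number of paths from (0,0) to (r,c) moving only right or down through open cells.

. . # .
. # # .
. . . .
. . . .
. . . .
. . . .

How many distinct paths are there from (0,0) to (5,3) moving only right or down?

r\c   0   1   2   3
  0   1   1   0   0
  1   1   0   0   0
  2   1   1   1   1
  3   1   2   3   4
  4   1   3   6  10
  5   1   4  10  20

20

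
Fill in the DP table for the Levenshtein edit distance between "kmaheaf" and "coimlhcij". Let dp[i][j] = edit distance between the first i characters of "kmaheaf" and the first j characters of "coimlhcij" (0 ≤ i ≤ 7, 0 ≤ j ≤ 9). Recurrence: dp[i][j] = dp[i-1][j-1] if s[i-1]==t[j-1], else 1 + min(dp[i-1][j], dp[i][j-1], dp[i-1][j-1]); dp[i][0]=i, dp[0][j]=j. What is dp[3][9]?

   ''  c  o  i  m  l  h  c  i  j
''  0  1  2  3  4  5  6  7  8  9
 k  1  1  2  3  4  5  6  7  8  9
 m  2  2  2  3  3  4  5  6  7  8
 a  3  3  3  3  4  4  5  6  7  8
 h  4  4  4  4  4  5  4  5  6  7
 e  5  5  5  5  5  5  5  5  6  7
 a  6  6  6  6  6  6  6  6  6  7
 f  7  7  7  7  7  7  7  7  7  7

8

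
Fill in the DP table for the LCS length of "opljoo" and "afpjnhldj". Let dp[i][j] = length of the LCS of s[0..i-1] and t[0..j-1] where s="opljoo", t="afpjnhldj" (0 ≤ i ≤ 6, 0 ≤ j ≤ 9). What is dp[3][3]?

   ''  a  f  p  j  n  h  l  d  j
''  0  0  0  0  0  0  0  0  0  0
 o  0  0  0  0  0  0  0  0  0  0
 p  0  0  0  1  1  1  1  1  1  1
 l  0  0  0  1  1  1  1  2  2  2
 j  0  0  0  1  2  2  2  2  2  3
 o  0  0  0  1  2  2  2  2  2  3
 o  0  0  0  1  2  2  2  2  2  3

1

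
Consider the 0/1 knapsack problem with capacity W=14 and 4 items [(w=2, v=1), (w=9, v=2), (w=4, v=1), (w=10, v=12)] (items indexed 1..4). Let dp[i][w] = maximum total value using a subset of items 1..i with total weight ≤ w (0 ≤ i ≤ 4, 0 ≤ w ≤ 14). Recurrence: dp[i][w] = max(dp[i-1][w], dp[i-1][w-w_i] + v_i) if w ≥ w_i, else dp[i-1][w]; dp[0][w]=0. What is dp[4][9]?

2

i\w   0   1   2   3   4   5   6   7   8   9  10  11  12  13  14
  0   0   0   0   0   0   0   0   0   0   0   0   0   0   0   0
  1   0   0   1   1   1   1   1   1   1   1   1   1   1   1   1
  2   0   0   1   1   1   1   1   1   1   2   2   3   3   3   3
  3   0   0   1   1   1   1   2   2   2   2   2   3   3   3   3
  4   0   0   1   1   1   1   2   2   2   2  12  12  13  13  13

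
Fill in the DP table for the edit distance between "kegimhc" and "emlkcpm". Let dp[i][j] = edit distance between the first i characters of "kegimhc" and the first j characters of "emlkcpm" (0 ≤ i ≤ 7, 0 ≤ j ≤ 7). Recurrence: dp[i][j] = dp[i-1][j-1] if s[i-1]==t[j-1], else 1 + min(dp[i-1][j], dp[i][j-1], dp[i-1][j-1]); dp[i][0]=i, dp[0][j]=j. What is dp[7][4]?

   ''  e  m  l  k  c  p  m
''  0  1  2  3  4  5  6  7
 k  1  1  2  3  3  4  5  6
 e  2  1  2  3  4  4  5  6
 g  3  2  2  3  4  5  5  6
 i  4  3  3  3  4  5  6  6
 m  5  4  3  4  4  5  6  6
 h  6  5  4  4  5  5  6  7
 c  7  6  5  5  5  5  6  7

5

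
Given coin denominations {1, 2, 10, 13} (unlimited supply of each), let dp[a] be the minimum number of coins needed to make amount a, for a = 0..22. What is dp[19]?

 a  0  1  2  3  4  5  6  7  8  9 10 11 12 13 14 15 16 17 18 19 20 21 22
dp  0  1  1  2  2  3  3  4  4  5  1  2  2  1  2  2  3  3  4  4  2  3  3

4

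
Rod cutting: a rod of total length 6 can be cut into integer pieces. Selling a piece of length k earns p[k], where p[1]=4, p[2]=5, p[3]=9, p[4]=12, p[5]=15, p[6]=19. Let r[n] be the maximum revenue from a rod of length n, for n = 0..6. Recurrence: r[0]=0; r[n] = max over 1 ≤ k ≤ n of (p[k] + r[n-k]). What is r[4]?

16

   n    0    1    2    3    4    5    6
r[n]    0    4    8   12   16   20   24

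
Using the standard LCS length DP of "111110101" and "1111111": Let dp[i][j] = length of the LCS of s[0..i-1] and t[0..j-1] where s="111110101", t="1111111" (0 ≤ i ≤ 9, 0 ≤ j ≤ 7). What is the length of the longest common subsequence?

   ''  1  1  1  1  1  1  1
''  0  0  0  0  0  0  0  0
 1  0  1  1  1  1  1  1  1
 1  0  1  2  2  2  2  2  2
 1  0  1  2  3  3  3  3  3
 1  0  1  2  3  4  4  4  4
 1  0  1  2  3  4  5  5  5
 0  0  1  2  3  4  5  5  5
 1  0  1  2  3  4  5  6  6
 0  0  1  2  3  4  5  6  6
 1  0  1  2  3  4  5  6  7

7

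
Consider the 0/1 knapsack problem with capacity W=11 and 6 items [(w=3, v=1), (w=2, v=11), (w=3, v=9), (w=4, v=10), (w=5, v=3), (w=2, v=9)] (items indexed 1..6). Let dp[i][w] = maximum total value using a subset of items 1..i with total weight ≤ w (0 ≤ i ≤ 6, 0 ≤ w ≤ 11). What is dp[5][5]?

20

i\w   0   1   2   3   4   5   6   7   8   9  10  11
  0   0   0   0   0   0   0   0   0   0   0   0   0
  1   0   0   0   1   1   1   1   1   1   1   1   1
  2   0   0  11  11  11  12  12  12  12  12  12  12
  3   0   0  11  11  11  20  20  20  21  21  21  21
  4   0   0  11  11  11  20  21  21  21  30  30  30
  5   0   0  11  11  11  20  21  21  21  30  30  30
  6   0   0  11  11  20  20  21  29  30  30  30  39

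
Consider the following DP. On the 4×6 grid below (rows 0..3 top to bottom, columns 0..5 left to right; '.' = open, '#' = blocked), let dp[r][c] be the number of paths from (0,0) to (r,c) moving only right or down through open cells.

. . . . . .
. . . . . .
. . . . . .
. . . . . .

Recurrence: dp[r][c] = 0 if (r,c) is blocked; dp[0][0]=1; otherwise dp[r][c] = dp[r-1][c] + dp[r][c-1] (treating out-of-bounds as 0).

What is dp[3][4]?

r\c   0   1   2   3   4   5
  0   1   1   1   1   1   1
  1   1   2   3   4   5   6
  2   1   3   6  10  15  21
  3   1   4  10  20  35  56

35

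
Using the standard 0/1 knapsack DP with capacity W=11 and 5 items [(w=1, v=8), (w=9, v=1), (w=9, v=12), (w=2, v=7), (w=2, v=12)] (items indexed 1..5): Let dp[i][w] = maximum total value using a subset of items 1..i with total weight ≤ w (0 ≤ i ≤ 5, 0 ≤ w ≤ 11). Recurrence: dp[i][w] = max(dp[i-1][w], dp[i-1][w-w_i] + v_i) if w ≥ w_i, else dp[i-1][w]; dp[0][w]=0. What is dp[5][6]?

i\w   0   1   2   3   4   5   6   7   8   9  10  11
  0   0   0   0   0   0   0   0   0   0   0   0   0
  1   0   8   8   8   8   8   8   8   8   8   8   8
  2   0   8   8   8   8   8   8   8   8   8   9   9
  3   0   8   8   8   8   8   8   8   8  12  20  20
  4   0   8   8  15  15  15  15  15  15  15  20  20
  5   0   8  12  20  20  27  27  27  27  27  27  27

27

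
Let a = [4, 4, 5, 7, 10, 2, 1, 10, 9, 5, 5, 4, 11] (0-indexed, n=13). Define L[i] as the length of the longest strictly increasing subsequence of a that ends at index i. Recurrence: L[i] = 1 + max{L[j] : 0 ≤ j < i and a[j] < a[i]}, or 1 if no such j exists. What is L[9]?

   i    0    1    2    3    4    5    6    7    8    9   10   11   12
a[i]    4    4    5    7   10    2    1   10    9    5    5    4   11
L[i]    1    1    2    3    4    1    1    4    4    2    2    2    5

2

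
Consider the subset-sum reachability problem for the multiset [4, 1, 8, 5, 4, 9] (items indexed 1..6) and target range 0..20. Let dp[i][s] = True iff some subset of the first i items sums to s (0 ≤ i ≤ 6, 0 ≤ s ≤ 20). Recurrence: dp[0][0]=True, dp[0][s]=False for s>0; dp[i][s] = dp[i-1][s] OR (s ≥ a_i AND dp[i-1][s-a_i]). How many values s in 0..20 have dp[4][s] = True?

13

i\s   0   1   2   3   4   5   6   7   8   9  10  11  12  13  14  15  16  17  18  19  20
  0   T   F   F   F   F   F   F   F   F   F   F   F   F   F   F   F   F   F   F   F   F
  1   T   F   F   F   T   F   F   F   F   F   F   F   F   F   F   F   F   F   F   F   F
  2   T   T   F   F   T   T   F   F   F   F   F   F   F   F   F   F   F   F   F   F   F
  3   T   T   F   F   T   T   F   F   T   T   F   F   T   T   F   F   F   F   F   F   F
  4   T   T   F   F   T   T   T   F   T   T   T   F   T   T   T   F   F   T   T   F   F
  5   T   T   F   F   T   T   T   F   T   T   T   F   T   T   T   F   T   T   T   F   F
  6   T   T   F   F   T   T   T   F   T   T   T   F   T   T   T   T   T   T   T   T   F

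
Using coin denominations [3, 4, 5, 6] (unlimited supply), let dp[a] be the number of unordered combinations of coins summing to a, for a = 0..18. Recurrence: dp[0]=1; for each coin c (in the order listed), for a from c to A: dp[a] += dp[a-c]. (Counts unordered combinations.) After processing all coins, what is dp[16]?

after  coin     0     1     2     3     4     5     6     7     8     9    10    11    12    13    14    15    16    17    18
          3     1     0     0     1     0     0     1     0     0     1     0     0     1     0     0     1     0     0     1
          4     1     0     0     1     1     0     1     1     1     1     1     1     2     1     1     2     2     1     2
          5     1     0     0     1     1     1     1     1     2     2     2     2     3     3     3     4     4     4     5
          6     1     0     0     1     1     1     2     1     2     3     3     3     5     4     5     7     7     7    10

7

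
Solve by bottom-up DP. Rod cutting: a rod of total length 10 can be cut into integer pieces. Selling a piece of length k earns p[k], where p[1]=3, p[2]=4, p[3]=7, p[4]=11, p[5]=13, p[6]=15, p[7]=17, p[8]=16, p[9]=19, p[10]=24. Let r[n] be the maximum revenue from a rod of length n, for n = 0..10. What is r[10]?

30

   n    0    1    2    3    4    5    6    7    8    9   10
r[n]    0    3    6    9   12   15   18   21   24   27   30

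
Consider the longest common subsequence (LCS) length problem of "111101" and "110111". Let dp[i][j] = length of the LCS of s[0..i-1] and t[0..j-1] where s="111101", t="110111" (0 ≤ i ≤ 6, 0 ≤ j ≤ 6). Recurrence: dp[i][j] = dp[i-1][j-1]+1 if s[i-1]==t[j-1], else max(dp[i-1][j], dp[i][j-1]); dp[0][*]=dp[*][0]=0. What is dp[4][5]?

4

   ''  1  1  0  1  1  1
''  0  0  0  0  0  0  0
 1  0  1  1  1  1  1  1
 1  0  1  2  2  2  2  2
 1  0  1  2  2  3  3  3
 1  0  1  2  2  3  4  4
 0  0  1  2  3  3  4  4
 1  0  1  2  3  4  4  5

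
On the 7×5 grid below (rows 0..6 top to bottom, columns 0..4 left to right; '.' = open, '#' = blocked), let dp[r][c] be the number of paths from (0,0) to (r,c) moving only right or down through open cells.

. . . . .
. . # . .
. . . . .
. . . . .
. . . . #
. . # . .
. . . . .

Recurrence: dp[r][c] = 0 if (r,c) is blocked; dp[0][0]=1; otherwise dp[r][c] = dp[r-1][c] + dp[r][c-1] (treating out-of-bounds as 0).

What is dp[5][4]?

r\c   0   1   2   3   4
  0   1   1   1   1   1
  1   1   2   0   1   2
  2   1   3   3   4   6
  3   1   4   7  11  17
  4   1   5  12  23   0
  5   1   6   0  23  23
  6   1   7   7  30  53

23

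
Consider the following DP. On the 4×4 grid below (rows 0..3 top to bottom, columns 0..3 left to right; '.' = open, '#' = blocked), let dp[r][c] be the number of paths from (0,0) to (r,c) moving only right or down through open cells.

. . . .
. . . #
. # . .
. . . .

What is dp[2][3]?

r\c   0   1   2   3
  0   1   1   1   1
  1   1   2   3   0
  2   1   0   3   3
  3   1   1   4   7

3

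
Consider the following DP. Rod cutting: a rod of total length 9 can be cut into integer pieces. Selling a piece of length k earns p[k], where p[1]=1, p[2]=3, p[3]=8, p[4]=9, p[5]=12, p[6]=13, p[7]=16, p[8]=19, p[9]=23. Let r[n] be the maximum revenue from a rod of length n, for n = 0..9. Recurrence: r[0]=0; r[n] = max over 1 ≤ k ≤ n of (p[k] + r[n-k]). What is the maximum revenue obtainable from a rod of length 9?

   n    0    1    2    3    4    5    6    7    8    9
r[n]    0    1    3    8    9   12   16   17   20   24

24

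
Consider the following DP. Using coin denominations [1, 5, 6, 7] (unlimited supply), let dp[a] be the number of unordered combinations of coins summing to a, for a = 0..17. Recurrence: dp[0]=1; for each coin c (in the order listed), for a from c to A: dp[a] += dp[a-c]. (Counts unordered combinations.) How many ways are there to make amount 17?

after  coin     0     1     2     3     4     5     6     7     8     9    10    11    12    13    14    15    16    17
          1     1     1     1     1     1     1     1     1     1     1     1     1     1     1     1     1     1     1
          5     1     1     1     1     1     2     2     2     2     2     3     3     3     3     3     4     4     4
          6     1     1     1     1     1     2     3     3     3     3     4     5     6     6     6     7     8     9
          7     1     1     1     1     1     2     3     4     4     4     5     6     8     9    10    11    12    14

14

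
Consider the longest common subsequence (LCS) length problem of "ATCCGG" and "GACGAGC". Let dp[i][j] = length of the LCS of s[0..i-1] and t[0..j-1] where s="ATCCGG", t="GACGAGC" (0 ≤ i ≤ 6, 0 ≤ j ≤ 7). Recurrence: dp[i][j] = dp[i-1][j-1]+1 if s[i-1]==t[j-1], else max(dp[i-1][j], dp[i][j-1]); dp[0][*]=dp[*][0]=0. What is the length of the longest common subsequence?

   ''  G  A  C  G  A  G  C
''  0  0  0  0  0  0  0  0
 A  0  0  1  1  1  1  1  1
 T  0  0  1  1  1  1  1  1
 C  0  0  1  2  2  2  2  2
 C  0  0  1  2  2  2  2  3
 G  0  1  1  2  3  3  3  3
 G  0  1  1  2  3  3  4  4

4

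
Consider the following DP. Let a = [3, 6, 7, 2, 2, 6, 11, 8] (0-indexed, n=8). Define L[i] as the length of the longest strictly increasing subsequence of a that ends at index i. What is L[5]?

   i    0    1    2    3    4    5    6    7
a[i]    3    6    7    2    2    6   11    8
L[i]    1    2    3    1    1    2    4    4

2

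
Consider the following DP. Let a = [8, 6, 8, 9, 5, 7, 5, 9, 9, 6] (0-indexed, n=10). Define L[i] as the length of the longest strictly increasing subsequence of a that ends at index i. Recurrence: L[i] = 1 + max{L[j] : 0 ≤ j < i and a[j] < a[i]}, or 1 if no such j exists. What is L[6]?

1

   i    0    1    2    3    4    5    6    7    8    9
a[i]    8    6    8    9    5    7    5    9    9    6
L[i]    1    1    2    3    1    2    1    3    3    2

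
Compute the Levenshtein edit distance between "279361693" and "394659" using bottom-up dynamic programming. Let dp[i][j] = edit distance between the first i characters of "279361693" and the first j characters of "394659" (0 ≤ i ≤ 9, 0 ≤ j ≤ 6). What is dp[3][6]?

   ''  3  9  4  6  5  9
''  0  1  2  3  4  5  6
 2  1  1  2  3  4  5  6
 7  2  2  2  3  4  5  6
 9  3  3  2  3  4  5  5
 3  4  3  3  3  4  5  6
 6  5  4  4  4  3  4  5
 1  6  5  5  5  4  4  5
 6  7  6  6  6  5  5  5
 9  8  7  6  7  6  6  5
 3  9  8  7  7  7  7  6

5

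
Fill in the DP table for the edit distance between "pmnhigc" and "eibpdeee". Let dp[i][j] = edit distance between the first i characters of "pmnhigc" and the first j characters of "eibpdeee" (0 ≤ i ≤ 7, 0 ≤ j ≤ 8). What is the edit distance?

   ''  e  i  b  p  d  e  e  e
''  0  1  2  3  4  5  6  7  8
 p  1  1  2  3  3  4  5  6  7
 m  2  2  2  3  4  4  5  6  7
 n  3  3  3  3  4  5  5  6  7
 h  4  4  4  4  4  5  6  6  7
 i  5  5  4  5  5  5  6  7  7
 g  6  6  5  5  6  6  6  7  8
 c  7  7  6  6  6  7  7  7  8

8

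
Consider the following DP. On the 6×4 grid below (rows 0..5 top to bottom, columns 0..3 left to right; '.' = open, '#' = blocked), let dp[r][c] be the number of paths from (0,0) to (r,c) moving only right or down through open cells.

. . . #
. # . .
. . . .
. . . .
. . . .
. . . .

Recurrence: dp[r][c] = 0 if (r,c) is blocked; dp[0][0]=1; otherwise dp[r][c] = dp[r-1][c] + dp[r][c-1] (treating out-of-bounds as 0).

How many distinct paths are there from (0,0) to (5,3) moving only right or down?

r\c   0   1   2   3
  0   1   1   1   0
  1   1   0   1   1
  2   1   1   2   3
  3   1   2   4   7
  4   1   3   7  14
  5   1   4  11  25

25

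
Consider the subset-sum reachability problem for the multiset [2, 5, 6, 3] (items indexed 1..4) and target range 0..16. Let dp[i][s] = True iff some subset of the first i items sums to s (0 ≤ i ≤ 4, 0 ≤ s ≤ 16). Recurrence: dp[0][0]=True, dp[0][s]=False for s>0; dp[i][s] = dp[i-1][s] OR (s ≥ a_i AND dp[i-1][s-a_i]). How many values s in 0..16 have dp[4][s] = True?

i\s   0   1   2   3   4   5   6   7   8   9  10  11  12  13  14  15  16
  0   T   F   F   F   F   F   F   F   F   F   F   F   F   F   F   F   F
  1   T   F   T   F   F   F   F   F   F   F   F   F   F   F   F   F   F
  2   T   F   T   F   F   T   F   T   F   F   F   F   F   F   F   F   F
  3   T   F   T   F   F   T   T   T   T   F   F   T   F   T   F   F   F
  4   T   F   T   T   F   T   T   T   T   T   T   T   F   T   T   F   T

13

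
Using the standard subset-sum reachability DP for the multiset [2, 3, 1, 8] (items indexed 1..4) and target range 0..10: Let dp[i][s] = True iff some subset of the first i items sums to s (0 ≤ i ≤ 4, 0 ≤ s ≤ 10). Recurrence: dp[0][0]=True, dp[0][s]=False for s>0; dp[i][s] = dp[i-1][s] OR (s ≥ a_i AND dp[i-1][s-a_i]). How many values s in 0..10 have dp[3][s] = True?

i\s   0   1   2   3   4   5   6   7   8   9  10
  0   T   F   F   F   F   F   F   F   F   F   F
  1   T   F   T   F   F   F   F   F   F   F   F
  2   T   F   T   T   F   T   F   F   F   F   F
  3   T   T   T   T   T   T   T   F   F   F   F
  4   T   T   T   T   T   T   T   F   T   T   T

7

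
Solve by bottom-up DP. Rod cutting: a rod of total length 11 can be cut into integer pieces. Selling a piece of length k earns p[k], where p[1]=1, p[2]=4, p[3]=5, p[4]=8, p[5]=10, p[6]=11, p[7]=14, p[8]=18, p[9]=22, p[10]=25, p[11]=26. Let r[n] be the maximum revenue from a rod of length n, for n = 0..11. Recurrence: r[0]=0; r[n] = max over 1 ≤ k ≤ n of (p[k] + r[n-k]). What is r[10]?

   n    0    1    2    3    4    5    6    7    8    9   10   11
r[n]    0    1    4    5    8   10   12   14   18   22   25   26

25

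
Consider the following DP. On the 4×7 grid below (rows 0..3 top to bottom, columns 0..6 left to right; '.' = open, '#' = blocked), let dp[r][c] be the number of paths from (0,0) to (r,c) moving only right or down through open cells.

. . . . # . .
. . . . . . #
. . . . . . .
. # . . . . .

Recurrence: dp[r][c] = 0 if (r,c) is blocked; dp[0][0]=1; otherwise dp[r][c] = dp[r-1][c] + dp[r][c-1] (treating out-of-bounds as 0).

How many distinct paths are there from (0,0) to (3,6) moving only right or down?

r\c   0   1   2   3   4   5   6
  0   1   1   1   1   0   0   0
  1   1   2   3   4   4   4   0
  2   1   3   6  10  14  18  18
  3   1   0   6  16  30  48  66

66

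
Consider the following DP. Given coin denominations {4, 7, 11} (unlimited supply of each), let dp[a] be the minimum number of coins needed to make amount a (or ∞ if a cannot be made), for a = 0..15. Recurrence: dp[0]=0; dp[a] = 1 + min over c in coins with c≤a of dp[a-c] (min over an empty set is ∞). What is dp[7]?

1

 a  0  1  2  3  4  5  6  7  8  9 10 11 12 13 14 15
dp  0  -  -  -  1  -  -  1  2  -  -  1  3  -  2  2
(- denotes ∞ / unreachable)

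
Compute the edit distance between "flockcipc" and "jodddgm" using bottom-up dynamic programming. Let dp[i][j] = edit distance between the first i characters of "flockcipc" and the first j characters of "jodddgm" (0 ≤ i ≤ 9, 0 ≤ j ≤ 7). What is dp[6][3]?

   ''  j  o  d  d  d  g  m
''  0  1  2  3  4  5  6  7
 f  1  1  2  3  4  5  6  7
 l  2  2  2  3  4  5  6  7
 o  3  3  2  3  4  5  6  7
 c  4  4  3  3  4  5  6  7
 k  5  5  4  4  4  5  6  7
 c  6  6  5  5  5  5  6  7
 i  7  7  6  6  6  6  6  7
 p  8  8  7  7  7  7  7  7
 c  9  9  8  8  8  8  8  8

5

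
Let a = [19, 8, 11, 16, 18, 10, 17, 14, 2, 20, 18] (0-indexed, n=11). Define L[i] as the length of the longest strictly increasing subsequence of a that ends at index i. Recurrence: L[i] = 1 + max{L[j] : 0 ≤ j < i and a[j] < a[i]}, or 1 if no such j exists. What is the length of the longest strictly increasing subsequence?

   i    0    1    2    3    4    5    6    7    8    9   10
a[i]   19    8   11   16   18   10   17   14    2   20   18
L[i]    1    1    2    3    4    2    4    3    1    5    5

5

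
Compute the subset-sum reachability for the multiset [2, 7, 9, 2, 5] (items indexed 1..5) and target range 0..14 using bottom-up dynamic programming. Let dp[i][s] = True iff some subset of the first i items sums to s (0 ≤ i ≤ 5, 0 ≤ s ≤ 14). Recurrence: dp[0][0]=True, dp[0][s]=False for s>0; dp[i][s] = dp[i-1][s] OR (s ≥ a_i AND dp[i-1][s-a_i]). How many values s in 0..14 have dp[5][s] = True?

10

i\s   0   1   2   3   4   5   6   7   8   9  10  11  12  13  14
  0   T   F   F   F   F   F   F   F   F   F   F   F   F   F   F
  1   T   F   T   F   F   F   F   F   F   F   F   F   F   F   F
  2   T   F   T   F   F   F   F   T   F   T   F   F   F   F   F
  3   T   F   T   F   F   F   F   T   F   T   F   T   F   F   F
  4   T   F   T   F   T   F   F   T   F   T   F   T   F   T   F
  5   T   F   T   F   T   T   F   T   F   T   F   T   T   T   T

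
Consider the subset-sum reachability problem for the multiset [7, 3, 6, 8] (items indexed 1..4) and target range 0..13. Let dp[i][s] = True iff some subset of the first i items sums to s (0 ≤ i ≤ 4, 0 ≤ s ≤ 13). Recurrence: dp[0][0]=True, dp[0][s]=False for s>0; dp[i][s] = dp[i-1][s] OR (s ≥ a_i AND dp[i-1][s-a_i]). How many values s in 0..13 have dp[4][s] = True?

9

i\s   0   1   2   3   4   5   6   7   8   9  10  11  12  13
  0   T   F   F   F   F   F   F   F   F   F   F   F   F   F
  1   T   F   F   F   F   F   F   T   F   F   F   F   F   F
  2   T   F   F   T   F   F   F   T   F   F   T   F   F   F
  3   T   F   F   T   F   F   T   T   F   T   T   F   F   T
  4   T   F   F   T   F   F   T   T   T   T   T   T   F   T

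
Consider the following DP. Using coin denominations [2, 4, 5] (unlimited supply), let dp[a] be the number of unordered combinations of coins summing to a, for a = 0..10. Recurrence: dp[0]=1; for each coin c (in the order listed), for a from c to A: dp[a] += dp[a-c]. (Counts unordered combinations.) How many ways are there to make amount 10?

4

after  coin     0     1     2     3     4     5     6     7     8     9    10
          2     1     0     1     0     1     0     1     0     1     0     1
          4     1     0     1     0     2     0     2     0     3     0     3
          5     1     0     1     0     2     1     2     1     3     2     4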